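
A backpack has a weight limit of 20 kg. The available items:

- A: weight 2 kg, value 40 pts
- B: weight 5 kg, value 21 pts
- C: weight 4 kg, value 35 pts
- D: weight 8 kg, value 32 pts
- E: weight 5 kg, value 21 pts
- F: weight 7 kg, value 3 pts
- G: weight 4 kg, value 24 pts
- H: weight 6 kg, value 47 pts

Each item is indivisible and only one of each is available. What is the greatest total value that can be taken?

154 pts

Check high-value combinations within 20 kg:
- A+C+D+H: weight 2+4+8+6=20, value 40+35+32+47=154
- A+C+G+H: weight 2+4+4+6=16, value 40+35+24+47=146
- A+B+C+H: weight 2+5+4+6=17, value 40+21+35+47=143
Best: 154 pts.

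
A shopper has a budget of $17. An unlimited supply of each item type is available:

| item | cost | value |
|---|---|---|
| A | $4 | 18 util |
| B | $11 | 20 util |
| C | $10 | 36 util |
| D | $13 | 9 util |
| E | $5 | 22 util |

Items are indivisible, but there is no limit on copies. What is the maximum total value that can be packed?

76 util

Best value-per-unit is A at 18/4; filling with it alone gives 4×18 = 72.
Optimal mix: 3×A + 1×E → cost 17, value 76.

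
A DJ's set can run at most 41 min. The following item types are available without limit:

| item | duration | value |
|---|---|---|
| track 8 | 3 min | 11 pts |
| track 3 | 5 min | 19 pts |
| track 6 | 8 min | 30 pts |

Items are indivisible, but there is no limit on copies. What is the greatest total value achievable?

155 pts

Best value-per-unit is track 3 at 19/5; filling with it alone gives 8×19 = 152.
Optimal mix: 2×track 8 + 7×track 3 → duration 41, value 155.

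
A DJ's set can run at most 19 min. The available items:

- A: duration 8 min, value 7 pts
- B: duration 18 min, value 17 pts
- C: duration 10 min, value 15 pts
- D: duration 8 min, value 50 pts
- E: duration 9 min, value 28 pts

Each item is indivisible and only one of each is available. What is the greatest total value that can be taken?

Check high-value combinations within 19 min:
- D+E: duration 8+9=17, value 50+28=78
- C+D: duration 10+8=18, value 15+50=65
- A+D: duration 8+8=16, value 7+50=57
- D: duration 8, value 50
Best: 78 pts.

78 pts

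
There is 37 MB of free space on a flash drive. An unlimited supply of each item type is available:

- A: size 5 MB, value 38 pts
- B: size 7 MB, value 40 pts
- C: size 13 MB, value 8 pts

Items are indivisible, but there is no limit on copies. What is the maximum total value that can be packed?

268 pts

Best value-per-unit is A at 38/5; filling with it alone gives 7×38 = 266.
Optimal mix: 6×A + 1×B → size 37, value 268.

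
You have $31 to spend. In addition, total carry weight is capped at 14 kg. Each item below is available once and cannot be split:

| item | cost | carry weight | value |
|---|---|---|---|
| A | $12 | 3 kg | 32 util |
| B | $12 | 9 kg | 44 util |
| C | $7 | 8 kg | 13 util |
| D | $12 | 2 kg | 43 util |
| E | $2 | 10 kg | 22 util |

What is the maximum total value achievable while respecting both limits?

Feasible sets respecting both limits:
- A+C+D: cost 31, carry weight 13, value 88
- B+D: cost 24, carry weight 11, value 87
- A+B: cost 24, carry weight 12, value 76
- A+D: cost 24, carry weight 5, value 75
Best: 88 util.

88 util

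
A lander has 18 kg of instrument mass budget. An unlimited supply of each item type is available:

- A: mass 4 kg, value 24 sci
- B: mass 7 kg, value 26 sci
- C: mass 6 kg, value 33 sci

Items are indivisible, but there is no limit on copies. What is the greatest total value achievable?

105 sci

Best value-per-unit is A at 24/4; filling with it alone gives 4×24 = 96.
Optimal mix: 3×A + 1×C → mass 18, value 105.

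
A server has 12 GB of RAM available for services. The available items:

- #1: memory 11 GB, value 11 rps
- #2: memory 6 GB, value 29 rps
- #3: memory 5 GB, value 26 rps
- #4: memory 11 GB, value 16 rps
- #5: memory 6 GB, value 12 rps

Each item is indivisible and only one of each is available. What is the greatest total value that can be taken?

Check high-value combinations within 12 GB:
- #2+#3: memory 6+5=11, value 29+26=55
- #2+#5: memory 6+6=12, value 29+12=41
- #3+#5: memory 5+6=11, value 26+12=38
- #2: memory 6, value 29
Best: 55 rps.

55 rps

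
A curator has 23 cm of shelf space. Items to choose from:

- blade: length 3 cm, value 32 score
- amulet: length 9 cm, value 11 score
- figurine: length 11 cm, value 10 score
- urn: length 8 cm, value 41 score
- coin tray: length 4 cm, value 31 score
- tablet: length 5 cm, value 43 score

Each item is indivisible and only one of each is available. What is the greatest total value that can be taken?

Check high-value combinations within 23 cm:
- blade+urn+coin tray+tablet: length 3+8+4+5=20, value 32+41+31+43=147
- blade+amulet+coin tray+tablet: length 3+9+4+5=21, value 32+11+31+43=117
- blade+urn+tablet: length 3+8+5=16, value 32+41+43=116
Best: 147 score.

147 score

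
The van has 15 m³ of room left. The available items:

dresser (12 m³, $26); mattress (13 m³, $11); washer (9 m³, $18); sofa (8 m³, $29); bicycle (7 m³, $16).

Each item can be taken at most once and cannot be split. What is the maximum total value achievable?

This is a 0/1 knapsack; check combinations near the capacity.
- sofa+bicycle: volume 8+7=15, value 29+16=45
- sofa: volume 8, value 29
- dresser: volume 12, value 26
- washer: volume 9, value 18
- bicycle: volume 7, value 16
Best: $45.

$45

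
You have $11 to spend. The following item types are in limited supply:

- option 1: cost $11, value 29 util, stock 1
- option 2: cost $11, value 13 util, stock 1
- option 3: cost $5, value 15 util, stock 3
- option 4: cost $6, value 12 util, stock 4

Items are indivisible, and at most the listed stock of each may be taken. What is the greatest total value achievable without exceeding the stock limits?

Top feasible selections:
- 2×option 3: cost 10, value 30
- 1×option 1: cost 11, value 29
Best: 30 util.

30 util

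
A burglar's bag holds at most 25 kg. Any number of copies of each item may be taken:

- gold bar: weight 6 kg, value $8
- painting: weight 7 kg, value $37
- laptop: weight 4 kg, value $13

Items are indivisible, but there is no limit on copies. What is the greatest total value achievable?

$124

Best value-per-unit is painting at 37/7; filling with it alone gives 3×37 = 111.
Optimal mix: 3×painting + 1×laptop → weight 25, value 124.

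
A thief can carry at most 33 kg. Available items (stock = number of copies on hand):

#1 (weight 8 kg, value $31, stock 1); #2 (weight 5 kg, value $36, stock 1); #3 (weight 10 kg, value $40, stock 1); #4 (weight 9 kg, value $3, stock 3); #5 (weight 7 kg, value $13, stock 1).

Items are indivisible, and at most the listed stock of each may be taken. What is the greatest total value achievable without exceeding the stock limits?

$120

Top feasible selections:
- 1×#1 + 1×#2 + 1×#3 + 1×#5: weight 30, value 120
- 1×#1 + 1×#2 + 1×#3 + 1×#4: weight 32, value 110
- 1×#1 + 1×#2 + 1×#3: weight 23, value 107
Best: $120.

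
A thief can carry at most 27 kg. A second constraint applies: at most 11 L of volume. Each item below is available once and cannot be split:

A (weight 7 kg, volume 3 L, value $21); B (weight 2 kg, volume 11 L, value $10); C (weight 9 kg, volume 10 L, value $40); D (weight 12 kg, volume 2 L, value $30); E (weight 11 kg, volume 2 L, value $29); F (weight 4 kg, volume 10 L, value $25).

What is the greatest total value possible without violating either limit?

Feasible sets respecting both limits:
- D+E: weight 23, volume 4, value 59
- A+D: weight 19, volume 5, value 51
- A+E: weight 18, volume 5, value 50
- C: weight 9, volume 10, value 40
Best: $59.

$59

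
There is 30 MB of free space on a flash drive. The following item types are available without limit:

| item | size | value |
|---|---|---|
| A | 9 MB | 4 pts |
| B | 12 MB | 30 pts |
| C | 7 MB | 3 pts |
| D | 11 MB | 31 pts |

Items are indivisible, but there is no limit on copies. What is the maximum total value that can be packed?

Best value-per-unit is D at 31/11; filling with it alone gives 2×31 = 62.
Optimal mix: 1×C + 2×D → size 29, value 65.

65 pts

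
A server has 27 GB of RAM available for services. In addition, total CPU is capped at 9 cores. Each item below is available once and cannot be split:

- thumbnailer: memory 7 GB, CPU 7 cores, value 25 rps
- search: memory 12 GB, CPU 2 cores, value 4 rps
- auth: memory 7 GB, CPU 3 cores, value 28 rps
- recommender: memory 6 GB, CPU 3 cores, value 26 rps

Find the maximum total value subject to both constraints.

Feasible sets respecting both limits:
- search+auth+recommender: memory 25, CPU 8, value 58
- auth+recommender: memory 13, CPU 6, value 54
- search+auth: memory 19, CPU 5, value 32
- search+recommender: memory 18, CPU 5, value 30
Best: 58 rps.

58 rps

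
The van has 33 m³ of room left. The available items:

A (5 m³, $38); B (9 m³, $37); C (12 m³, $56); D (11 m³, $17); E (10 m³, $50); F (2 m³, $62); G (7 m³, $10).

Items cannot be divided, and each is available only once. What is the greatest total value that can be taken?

$206

This is a 0/1 knapsack; check combinations near the capacity.
- A+C+E+F: volume 5+12+10+2=29, value 38+56+50+62=206
- B+C+E+F: volume 9+12+10+2=33, value 37+56+50+62=205
- A+B+E+F+G: volume 5+9+10+2+7=33, value 38+37+50+62+10=197
- A+B+C+F: volume 5+9+12+2=28, value 38+37+56+62=193
- A+B+E+F: volume 5+9+10+2=26, value 38+37+50+62=187
Best: $206.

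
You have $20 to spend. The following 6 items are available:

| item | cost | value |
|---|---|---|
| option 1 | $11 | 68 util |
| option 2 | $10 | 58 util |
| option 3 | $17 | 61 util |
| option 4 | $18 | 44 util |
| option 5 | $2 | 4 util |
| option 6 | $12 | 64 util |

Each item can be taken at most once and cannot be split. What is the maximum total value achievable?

72 util

Check high-value combinations within $20:
- option 1+option 5: cost 11+2=13, value 68+4=72
- option 1: cost 11, value 68
- option 5+option 6: cost 2+12=14, value 4+64=68
Best: 72 util.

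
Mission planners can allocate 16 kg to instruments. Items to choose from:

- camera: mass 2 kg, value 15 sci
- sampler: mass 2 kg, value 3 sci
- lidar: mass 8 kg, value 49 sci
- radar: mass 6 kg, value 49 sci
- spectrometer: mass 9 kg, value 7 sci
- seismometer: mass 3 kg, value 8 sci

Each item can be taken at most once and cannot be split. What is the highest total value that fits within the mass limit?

113 sci

Check high-value combinations within 16 kg:
- camera+lidar+radar: mass 2+8+6=16, value 15+49+49=113
- sampler+lidar+radar: mass 2+8+6=16, value 3+49+49=101
- lidar+radar: mass 8+6=14, value 49+49=98
- camera+sampler+radar+seismometer: mass 2+2+6+3=13, value 15+3+49+8=75
Best: 113 sci.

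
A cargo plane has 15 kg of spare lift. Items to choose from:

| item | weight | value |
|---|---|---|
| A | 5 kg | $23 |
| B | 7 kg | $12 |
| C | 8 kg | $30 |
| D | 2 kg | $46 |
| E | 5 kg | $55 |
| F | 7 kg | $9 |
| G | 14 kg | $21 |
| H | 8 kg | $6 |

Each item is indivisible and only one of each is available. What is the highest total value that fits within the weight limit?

Check high-value combinations within 15 kg:
- C+D+E: weight 8+2+5=15, value 30+46+55=131
- A+D+E: weight 5+2+5=12, value 23+46+55=124
- B+D+E: weight 7+2+5=14, value 12+46+55=113
- D+E+F: weight 2+5+7=14, value 46+55+9=110
Best: $131.

$131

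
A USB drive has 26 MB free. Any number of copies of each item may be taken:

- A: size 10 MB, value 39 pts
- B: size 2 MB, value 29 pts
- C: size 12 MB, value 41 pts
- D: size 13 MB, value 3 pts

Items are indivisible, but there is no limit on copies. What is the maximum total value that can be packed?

377 pts

Best value-per-unit is B at 29/2, and filling with it alone uses size 13×2=26. No mix of the others beats 13×29 = 377.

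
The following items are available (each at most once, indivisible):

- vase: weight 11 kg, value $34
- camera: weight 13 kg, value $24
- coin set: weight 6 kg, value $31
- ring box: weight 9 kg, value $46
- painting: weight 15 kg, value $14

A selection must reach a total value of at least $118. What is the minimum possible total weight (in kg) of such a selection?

39

Subsets with value ≥ 118, sorted by total weight:
- vase+camera+coin set+ring box: weight 39, value 135
- vase+coin set+ring box+painting: weight 41, value 125
Minimum weight: 39 kg.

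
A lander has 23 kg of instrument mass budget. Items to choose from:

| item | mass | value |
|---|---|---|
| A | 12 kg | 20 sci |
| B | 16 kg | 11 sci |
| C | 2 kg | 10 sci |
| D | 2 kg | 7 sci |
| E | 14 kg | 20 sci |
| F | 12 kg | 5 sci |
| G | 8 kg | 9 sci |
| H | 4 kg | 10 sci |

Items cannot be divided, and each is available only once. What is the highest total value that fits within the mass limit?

This is a 0/1 knapsack; check combinations near the capacity.
- A+C+D+H: mass 12+2+2+4=20, value 20+10+7+10=47
- C+D+E+H: mass 2+2+14+4=22, value 10+7+20+10=47
- A+C+H: mass 12+2+4=18, value 20+10+10=40
- C+E+H: mass 2+14+4=20, value 10+20+10=40
- A+C+G: mass 12+2+8=22, value 20+10+9=39
Best: 47 sci.

47 sci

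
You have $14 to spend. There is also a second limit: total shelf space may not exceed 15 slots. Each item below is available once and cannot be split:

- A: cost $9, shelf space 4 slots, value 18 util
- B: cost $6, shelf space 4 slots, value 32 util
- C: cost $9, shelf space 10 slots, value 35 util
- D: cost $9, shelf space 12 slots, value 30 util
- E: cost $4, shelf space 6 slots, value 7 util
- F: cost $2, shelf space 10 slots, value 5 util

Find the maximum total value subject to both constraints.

Feasible sets respecting both limits:
- B+E: cost 10, shelf space 10, value 39
- B+F: cost 8, shelf space 14, value 37
- C: cost 9, shelf space 10, value 35
Best: 39 util.

39 util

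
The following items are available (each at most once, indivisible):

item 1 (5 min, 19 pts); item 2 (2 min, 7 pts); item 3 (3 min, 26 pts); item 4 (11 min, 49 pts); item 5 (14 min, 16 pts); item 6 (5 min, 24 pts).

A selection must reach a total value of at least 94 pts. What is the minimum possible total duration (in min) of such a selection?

Subsets with value ≥ 94, sorted by total duration:
- item 3+item 4+item 6: duration 19, value 99
- item 1+item 3+item 4: duration 19, value 94
Minimum duration: 19 min.

19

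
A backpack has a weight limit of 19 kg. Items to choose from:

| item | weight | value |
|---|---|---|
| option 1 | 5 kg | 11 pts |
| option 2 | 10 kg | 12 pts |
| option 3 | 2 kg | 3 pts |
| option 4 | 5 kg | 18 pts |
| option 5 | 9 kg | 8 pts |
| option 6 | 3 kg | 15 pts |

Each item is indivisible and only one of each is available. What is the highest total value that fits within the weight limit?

This is a 0/1 knapsack; check combinations near the capacity.
- option 1+option 3+option 4+option 6: weight 5+2+5+3=15, value 11+3+18+15=47
- option 2+option 4+option 6: weight 10+5+3=18, value 12+18+15=45
- option 1+option 4+option 6: weight 5+5+3=13, value 11+18+15=44
- option 3+option 4+option 5+option 6: weight 2+5+9+3=19, value 3+18+8+15=44
Best: 47 pts.

47 pts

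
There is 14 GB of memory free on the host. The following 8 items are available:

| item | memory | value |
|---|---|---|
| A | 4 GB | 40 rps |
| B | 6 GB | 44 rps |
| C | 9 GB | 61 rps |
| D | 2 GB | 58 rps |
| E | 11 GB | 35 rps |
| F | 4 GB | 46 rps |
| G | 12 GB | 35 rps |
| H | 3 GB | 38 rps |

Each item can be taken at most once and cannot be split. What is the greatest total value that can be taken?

Check high-value combinations within 14 GB:
- A+D+F+H: memory 4+2+4+3=13, value 40+58+46+38=182
- C+D+H: memory 9+2+3=14, value 61+58+38=157
- B+D+F: memory 6+2+4=12, value 44+58+46=148
- A+D+F: memory 4+2+4=10, value 40+58+46=144
Best: 182 rps.

182 rps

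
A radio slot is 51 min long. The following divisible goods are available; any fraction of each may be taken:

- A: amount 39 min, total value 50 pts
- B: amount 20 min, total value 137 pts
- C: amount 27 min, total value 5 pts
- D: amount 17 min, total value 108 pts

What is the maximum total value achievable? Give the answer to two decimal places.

Take in order of value per unit:
- B (137/20 per unit): all 20 → value 137, running total 137.00
- D (108/17 per unit): all 17 → value 108, running total 245.00
- A (50/39 per unit): 14 of 39 → value 14×50/39 = 17.9487, running total 262.95
Total 262.95.

262.95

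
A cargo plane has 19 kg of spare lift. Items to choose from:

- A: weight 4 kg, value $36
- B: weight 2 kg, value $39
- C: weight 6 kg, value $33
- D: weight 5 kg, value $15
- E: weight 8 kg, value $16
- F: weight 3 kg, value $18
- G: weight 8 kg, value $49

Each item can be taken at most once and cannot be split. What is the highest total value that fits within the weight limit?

$142

Check high-value combinations within 19 kg:
- A+B+F+G: weight 4+2+3+8=17, value 36+39+18+49=142
- A+B+D+G: weight 4+2+5+8=19, value 36+39+15+49=139
- B+C+F+G: weight 2+6+3+8=19, value 39+33+18+49=139
Best: $142.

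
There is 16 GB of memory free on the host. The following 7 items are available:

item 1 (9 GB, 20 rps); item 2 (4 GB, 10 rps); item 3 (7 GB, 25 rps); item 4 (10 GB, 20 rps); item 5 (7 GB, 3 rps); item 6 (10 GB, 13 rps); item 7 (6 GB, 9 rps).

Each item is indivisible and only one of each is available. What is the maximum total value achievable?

45 rps

This is a 0/1 knapsack; check combinations near the capacity.
- item 1+item 3: memory 9+7=16, value 20+25=45
- item 2+item 3: memory 4+7=11, value 10+25=35
- item 3+item 7: memory 7+6=13, value 25+9=34
- item 1+item 2: memory 9+4=13, value 20+10=30
Best: 45 rps.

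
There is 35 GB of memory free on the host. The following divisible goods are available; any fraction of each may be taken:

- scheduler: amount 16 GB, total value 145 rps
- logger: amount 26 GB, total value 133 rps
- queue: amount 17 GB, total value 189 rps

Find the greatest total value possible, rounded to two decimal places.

Take in order of value per unit:
- queue (189/17 per unit): all 17 → value 189, running total 189.00
- scheduler (145/16 per unit): all 16 → value 145, running total 334.00
- logger (133/26 per unit): 2 of 26 → value 2×133/26 = 10.2308, running total 344.23
Total 344.23.

344.23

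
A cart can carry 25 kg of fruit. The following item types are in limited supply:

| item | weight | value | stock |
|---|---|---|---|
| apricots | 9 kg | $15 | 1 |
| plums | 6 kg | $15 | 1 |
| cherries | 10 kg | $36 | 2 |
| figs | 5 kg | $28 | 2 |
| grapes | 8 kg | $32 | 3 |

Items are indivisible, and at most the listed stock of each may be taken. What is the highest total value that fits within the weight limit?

Best selections within weight 25 and stock limits:
- 1×plums + 2×figs + 1×grapes: weight 24, value 103
- 2×cherries + 1×figs: weight 25, value 100
- 1×cherries + 1×figs + 1×grapes: weight 23, value 96
- 3×grapes: weight 24, value 96
Best: $103.

$103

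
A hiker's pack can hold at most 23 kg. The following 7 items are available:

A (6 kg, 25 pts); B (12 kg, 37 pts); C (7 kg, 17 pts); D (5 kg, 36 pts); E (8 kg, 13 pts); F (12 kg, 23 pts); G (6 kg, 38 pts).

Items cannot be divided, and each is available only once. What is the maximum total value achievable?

Check high-value combinations within 23 kg:
- B+D+G: weight 12+5+6=23, value 37+36+38=111
- A+D+G: weight 6+5+6=17, value 25+36+38=99
- A+B+D: weight 6+12+5=23, value 25+37+36=98
- D+F+G: weight 5+12+6=23, value 36+23+38=97
Best: 111 pts.

111 pts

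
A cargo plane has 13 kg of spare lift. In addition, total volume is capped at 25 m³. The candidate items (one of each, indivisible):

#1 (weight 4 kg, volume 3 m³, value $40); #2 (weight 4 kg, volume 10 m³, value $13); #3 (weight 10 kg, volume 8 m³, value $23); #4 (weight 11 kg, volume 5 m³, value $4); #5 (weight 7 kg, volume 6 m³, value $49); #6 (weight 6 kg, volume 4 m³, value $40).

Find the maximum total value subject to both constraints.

$89

Feasible sets respecting both limits:
- #1+#5: weight 11, volume 9, value 89
- #5+#6: weight 13, volume 10, value 89
- #1+#6: weight 10, volume 7, value 80
Best: $89.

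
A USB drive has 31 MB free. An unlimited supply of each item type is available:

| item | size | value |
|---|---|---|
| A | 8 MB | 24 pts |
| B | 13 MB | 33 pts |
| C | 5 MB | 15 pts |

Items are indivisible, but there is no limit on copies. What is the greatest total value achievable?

Best value-per-unit is A at 24/8; filling with it alone gives 3×24 = 72.
Optimal mix: 2×A + 3×C → size 31, value 93.

93 pts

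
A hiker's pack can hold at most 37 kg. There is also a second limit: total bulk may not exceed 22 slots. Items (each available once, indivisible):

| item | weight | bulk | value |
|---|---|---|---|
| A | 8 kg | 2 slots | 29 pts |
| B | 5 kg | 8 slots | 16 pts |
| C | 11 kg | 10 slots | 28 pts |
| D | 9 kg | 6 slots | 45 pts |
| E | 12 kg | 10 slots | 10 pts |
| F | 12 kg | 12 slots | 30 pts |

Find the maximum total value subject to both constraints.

104 pts

Feasible sets respecting both limits:
- A+D+F: weight 29, bulk 20, value 104
- A+C+D: weight 28, bulk 18, value 102
- A+B+D: weight 22, bulk 16, value 90
Best: 104 pts.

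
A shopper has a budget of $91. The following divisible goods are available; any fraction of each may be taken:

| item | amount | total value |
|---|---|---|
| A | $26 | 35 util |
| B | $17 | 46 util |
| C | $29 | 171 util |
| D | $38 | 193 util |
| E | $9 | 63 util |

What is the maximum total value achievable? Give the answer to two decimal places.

Take in order of value per unit:
- E (63/9 per unit): all 9 → value 63, running total 63.00
- C (171/29 per unit): all 29 → value 171, running total 234.00
- D (193/38 per unit): all 38 → value 193, running total 427.00
- B (46/17 per unit): 15 of 17 → value 15×46/17 = 40.5882, running total 467.59
Total 467.59.

467.59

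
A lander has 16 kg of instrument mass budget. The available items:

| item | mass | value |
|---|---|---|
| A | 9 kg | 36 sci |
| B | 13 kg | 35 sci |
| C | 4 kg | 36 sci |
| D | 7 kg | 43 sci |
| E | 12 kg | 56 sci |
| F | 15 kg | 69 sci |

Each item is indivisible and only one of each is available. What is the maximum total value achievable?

92 sci

This is a 0/1 knapsack; check combinations near the capacity.
- C+E: mass 4+12=16, value 36+56=92
- C+D: mass 4+7=11, value 36+43=79
- A+D: mass 9+7=16, value 36+43=79
Best: 92 sci.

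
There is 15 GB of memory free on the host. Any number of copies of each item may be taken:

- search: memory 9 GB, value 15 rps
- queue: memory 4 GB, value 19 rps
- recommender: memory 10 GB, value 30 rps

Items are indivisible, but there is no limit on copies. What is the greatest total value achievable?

57 rps

Best value-per-unit is queue at 19/4, and filling with it alone uses memory 3×4=12. No mix of the others beats 3×19 = 57.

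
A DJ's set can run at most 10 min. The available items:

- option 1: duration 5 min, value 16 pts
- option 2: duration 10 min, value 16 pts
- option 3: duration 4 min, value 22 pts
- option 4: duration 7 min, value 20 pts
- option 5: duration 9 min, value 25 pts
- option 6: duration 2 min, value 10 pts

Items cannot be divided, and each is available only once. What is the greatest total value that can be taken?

Check high-value combinations within 10 min:
- option 1+option 3: duration 5+4=9, value 16+22=38
- option 3+option 6: duration 4+2=6, value 22+10=32
- option 4+option 6: duration 7+2=9, value 20+10=30
- option 1+option 6: duration 5+2=7, value 16+10=26
- option 5: duration 9, value 25
Best: 38 pts.

38 pts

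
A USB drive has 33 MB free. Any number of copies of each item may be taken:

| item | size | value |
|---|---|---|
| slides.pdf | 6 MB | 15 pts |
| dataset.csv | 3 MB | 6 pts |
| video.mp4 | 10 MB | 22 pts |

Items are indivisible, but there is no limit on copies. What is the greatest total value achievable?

81 pts

Best value-per-unit is slides.pdf at 15/6; filling with it alone gives 5×15 = 75.
Optimal mix: 5×slides.pdf + 1×dataset.csv → size 33, value 81.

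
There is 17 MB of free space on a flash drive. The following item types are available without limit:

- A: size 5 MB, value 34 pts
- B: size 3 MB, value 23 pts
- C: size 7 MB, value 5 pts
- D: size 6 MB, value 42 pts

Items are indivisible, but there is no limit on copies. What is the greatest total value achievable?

126 pts

Best value-per-unit is B at 23/3; filling with it alone gives 5×23 = 115.
Optimal mix: 1×A + 4×B → size 17, value 126.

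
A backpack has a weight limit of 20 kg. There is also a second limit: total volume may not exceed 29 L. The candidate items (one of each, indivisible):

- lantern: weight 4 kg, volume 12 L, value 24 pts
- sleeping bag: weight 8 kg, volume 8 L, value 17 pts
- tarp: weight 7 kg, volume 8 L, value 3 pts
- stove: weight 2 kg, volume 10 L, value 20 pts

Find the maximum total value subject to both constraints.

44 pts

Feasible sets respecting both limits:
- lantern+sleeping bag+tarp: weight 19, volume 28, value 44
- lantern+stove: weight 6, volume 22, value 44
- lantern+sleeping bag: weight 12, volume 20, value 41
- sleeping bag+tarp+stove: weight 17, volume 26, value 40
Best: 44 pts.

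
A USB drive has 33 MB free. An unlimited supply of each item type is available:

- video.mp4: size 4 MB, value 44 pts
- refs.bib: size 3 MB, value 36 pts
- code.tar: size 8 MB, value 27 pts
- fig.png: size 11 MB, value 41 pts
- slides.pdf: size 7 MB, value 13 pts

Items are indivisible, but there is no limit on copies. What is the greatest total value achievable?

Best value-per-unit is refs.bib at 36/3, and filling with it alone uses size 11×3=33. No mix of the others beats 11×36 = 396.

396 pts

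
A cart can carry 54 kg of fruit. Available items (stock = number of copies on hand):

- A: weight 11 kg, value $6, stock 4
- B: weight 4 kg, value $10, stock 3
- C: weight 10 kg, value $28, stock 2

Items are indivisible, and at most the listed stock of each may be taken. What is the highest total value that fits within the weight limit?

Top feasible selections:
- 2×A + 3×B + 2×C: weight 54, value 98
- 1×A + 3×B + 2×C: weight 43, value 92
Best: $98.

$98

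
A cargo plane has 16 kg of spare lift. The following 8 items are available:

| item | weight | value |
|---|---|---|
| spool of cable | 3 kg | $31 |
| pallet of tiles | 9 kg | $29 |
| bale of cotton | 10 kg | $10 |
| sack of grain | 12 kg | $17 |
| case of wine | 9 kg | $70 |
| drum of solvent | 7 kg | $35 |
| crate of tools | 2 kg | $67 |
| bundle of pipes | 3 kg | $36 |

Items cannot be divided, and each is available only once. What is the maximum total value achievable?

$173

This is a 0/1 knapsack; check combinations near the capacity.
- case of wine+crate of tools+bundle of pipes: weight 9+2+3=14, value 70+67+36=173
- spool of cable+drum of solvent+crate of tools+bundle of pipes: weight 3+7+2+3=15, value 31+35+67+36=169
- spool of cable+case of wine+crate of tools: weight 3+9+2=14, value 31+70+67=168
Best: $173.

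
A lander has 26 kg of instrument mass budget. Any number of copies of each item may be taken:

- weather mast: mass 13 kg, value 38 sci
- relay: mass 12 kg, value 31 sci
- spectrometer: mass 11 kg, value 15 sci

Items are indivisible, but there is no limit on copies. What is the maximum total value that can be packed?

Best value-per-unit is weather mast at 38/13, and filling with it alone uses mass 2×13=26. No mix of the others beats 2×38 = 76.

76 sci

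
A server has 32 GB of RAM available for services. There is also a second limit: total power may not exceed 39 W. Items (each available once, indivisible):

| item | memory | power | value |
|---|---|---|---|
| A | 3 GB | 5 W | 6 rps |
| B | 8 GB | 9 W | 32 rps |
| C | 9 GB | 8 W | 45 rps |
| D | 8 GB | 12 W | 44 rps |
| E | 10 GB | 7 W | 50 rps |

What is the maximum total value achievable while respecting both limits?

145 rps

Feasible sets respecting both limits:
- A+C+D+E: memory 30, power 32, value 145
- C+D+E: memory 27, power 27, value 139
- A+B+C+E: memory 30, power 29, value 133
- A+B+D+E: memory 29, power 33, value 132
Best: 145 rps.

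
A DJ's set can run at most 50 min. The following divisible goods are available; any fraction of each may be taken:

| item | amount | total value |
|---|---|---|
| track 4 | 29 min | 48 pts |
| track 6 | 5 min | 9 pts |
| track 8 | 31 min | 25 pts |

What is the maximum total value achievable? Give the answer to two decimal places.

Take in order of value per unit:
- track 6 (9/5 per unit): all 5 → value 9, running total 9.00
- track 4 (48/29 per unit): all 29 → value 48, running total 57.00
- track 8 (25/31 per unit): 16 of 31 → value 16×25/31 = 12.9032, running total 69.90
Total 69.90.

69.90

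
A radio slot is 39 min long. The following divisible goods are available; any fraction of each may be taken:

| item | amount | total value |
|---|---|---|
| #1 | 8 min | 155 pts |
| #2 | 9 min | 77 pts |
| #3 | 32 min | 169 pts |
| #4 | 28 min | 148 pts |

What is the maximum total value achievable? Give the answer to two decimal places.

348.29

Take in order of value per unit:
- #1 (155/8 per unit): all 8 → value 155, running total 155.00
- #2 (77/9 per unit): all 9 → value 77, running total 232.00
- #4 (148/28 per unit): 22 of 28 → value 22×148/28 = 116.2857, running total 348.29
Total 348.29.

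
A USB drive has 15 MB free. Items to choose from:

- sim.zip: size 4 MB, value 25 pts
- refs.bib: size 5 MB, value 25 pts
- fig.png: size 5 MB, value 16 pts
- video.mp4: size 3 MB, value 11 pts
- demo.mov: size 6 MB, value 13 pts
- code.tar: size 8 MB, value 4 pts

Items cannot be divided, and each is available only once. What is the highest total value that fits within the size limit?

66 pts

This is a 0/1 knapsack; check combinations near the capacity.
- sim.zip+refs.bib+fig.png: size 4+5+5=14, value 25+25+16=66
- sim.zip+refs.bib+demo.mov: size 4+5+6=15, value 25+25+13=63
- sim.zip+refs.bib+video.mp4: size 4+5+3=12, value 25+25+11=61
- sim.zip+fig.png+demo.mov: size 4+5+6=15, value 25+16+13=54
- sim.zip+fig.png+video.mp4: size 4+5+3=12, value 25+16+11=52
Best: 66 pts.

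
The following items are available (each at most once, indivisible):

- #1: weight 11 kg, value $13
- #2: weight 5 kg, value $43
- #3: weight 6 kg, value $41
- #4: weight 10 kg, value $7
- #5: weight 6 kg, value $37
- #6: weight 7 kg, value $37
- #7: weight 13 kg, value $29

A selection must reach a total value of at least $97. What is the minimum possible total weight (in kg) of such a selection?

Subsets with value ≥ 97, sorted by total weight:
- #2+#3+#5: weight 17, value 121
- #2+#3+#6: weight 18, value 121
- #2+#5+#6: weight 18, value 117
- #3+#5+#6: weight 19, value 115
Minimum weight: 17 kg.

17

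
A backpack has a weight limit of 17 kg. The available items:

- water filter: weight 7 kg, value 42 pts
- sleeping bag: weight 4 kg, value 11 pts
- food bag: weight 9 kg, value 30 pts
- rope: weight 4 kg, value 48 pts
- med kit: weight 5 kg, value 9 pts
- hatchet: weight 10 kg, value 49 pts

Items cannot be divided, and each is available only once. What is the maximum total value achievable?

101 pts

Check high-value combinations within 17 kg:
- water filter+sleeping bag+rope: weight 7+4+4=15, value 42+11+48=101
- water filter+rope+med kit: weight 7+4+5=16, value 42+48+9=99
- rope+hatchet: weight 4+10=14, value 48+49=97
Best: 101 pts.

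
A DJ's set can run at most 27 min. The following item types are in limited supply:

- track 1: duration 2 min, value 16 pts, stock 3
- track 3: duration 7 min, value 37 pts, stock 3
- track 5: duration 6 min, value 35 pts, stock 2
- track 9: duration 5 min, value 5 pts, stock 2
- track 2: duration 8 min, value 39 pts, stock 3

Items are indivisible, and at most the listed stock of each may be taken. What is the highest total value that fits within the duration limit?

Best selections within duration 27 and stock limits:
- 3×track 1 + 1×track 3 + 1×track 5 + 1×track 2: duration 27, value 159
- 3×track 1 + 3×track 3: duration 27, value 159
- 3×track 1 + 2×track 5 + 1×track 2: duration 26, value 157
- 3×track 1 + 2×track 3 + 1×track 5: duration 26, value 157
Best: 159 pts.

159 pts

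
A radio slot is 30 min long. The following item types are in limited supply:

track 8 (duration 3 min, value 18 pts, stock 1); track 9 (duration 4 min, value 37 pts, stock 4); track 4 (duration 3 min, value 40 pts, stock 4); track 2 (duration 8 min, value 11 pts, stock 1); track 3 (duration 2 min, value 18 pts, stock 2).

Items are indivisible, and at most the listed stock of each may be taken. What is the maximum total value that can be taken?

326 pts

Top feasible selections:
- 4×track 9 + 4×track 4 + 1×track 3: duration 30, value 326
- 4×track 9 + 4×track 4: duration 28, value 308
Best: 326 pts.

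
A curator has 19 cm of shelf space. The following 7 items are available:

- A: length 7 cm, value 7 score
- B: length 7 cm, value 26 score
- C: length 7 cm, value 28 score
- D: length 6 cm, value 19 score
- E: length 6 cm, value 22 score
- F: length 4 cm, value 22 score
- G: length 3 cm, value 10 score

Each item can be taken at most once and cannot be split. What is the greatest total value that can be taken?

Check high-value combinations within 19 cm:
- B+C+F: length 7+7+4=18, value 26+28+22=76
- D+E+F+G: length 6+6+4+3=19, value 19+22+22+10=73
- C+E+F: length 7+6+4=17, value 28+22+22=72
- B+E+F: length 7+6+4=17, value 26+22+22=70
Best: 76 score.

76 score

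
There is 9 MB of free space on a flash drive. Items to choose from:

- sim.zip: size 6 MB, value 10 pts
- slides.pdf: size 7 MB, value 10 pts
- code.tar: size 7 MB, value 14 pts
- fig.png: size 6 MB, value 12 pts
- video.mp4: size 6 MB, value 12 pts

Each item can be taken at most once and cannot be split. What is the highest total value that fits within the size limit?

Check high-value combinations within 9 MB:
- code.tar: size 7, value 14
- fig.png: size 6, value 12
- video.mp4: size 6, value 12
Best: 14 pts.

14 pts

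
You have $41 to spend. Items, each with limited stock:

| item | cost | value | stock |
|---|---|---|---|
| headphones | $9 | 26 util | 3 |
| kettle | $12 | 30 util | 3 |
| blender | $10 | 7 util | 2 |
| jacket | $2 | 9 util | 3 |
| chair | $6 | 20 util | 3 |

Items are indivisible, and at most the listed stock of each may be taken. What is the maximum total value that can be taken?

130 util

Top feasible selections:
- 2×headphones + 2×jacket + 3×chair: cost 40, value 130
- 3×headphones + 1×jacket + 2×chair: cost 41, value 127
- 3×headphones + 3×jacket + 1×chair: cost 39, value 125
Best: 130 util.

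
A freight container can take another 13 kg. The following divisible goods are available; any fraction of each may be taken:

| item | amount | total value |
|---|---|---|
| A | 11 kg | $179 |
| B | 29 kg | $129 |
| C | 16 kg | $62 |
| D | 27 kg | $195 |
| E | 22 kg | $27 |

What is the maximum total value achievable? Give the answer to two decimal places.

193.44

Take in order of value per unit:
- A (179/11 per unit): all 11 → value 179, running total 179.00
- D (195/27 per unit): 2 of 27 → value 2×195/27 = 14.4444, running total 193.44
Total 193.44.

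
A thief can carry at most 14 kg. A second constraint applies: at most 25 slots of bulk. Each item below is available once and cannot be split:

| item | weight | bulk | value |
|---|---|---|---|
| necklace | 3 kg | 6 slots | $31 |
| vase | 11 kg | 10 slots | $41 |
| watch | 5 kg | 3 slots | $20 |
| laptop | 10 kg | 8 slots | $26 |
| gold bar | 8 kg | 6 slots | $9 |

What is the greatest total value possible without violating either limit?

Feasible sets respecting both limits:
- necklace+vase: weight 14, bulk 16, value 72
- necklace+laptop: weight 13, bulk 14, value 57
- necklace+watch: weight 8, bulk 9, value 51
- vase: weight 11, bulk 10, value 41
Best: $72.

$72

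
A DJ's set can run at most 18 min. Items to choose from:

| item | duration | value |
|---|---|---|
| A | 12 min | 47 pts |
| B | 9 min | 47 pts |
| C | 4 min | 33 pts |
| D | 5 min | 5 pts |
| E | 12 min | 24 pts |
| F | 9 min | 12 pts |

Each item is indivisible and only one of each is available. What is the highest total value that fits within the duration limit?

85 pts

Check high-value combinations within 18 min:
- B+C+D: duration 9+4+5=18, value 47+33+5=85
- B+C: duration 9+4=13, value 47+33=80
- A+C: duration 12+4=16, value 47+33=80
Best: 85 pts.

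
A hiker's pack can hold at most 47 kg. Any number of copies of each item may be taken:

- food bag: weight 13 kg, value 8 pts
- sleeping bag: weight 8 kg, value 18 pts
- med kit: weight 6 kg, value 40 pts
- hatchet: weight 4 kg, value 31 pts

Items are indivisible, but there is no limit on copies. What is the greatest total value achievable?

Best value-per-unit is hatchet at 31/4; filling with it alone gives 11×31 = 341.
Optimal mix: 1×med kit + 10×hatchet → weight 46, value 350.

350 pts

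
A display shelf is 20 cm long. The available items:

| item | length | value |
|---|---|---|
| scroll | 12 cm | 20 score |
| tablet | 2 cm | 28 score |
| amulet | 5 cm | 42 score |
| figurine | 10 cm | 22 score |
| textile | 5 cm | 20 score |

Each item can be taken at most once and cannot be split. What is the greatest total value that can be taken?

This is a 0/1 knapsack; check combinations near the capacity.
- tablet+amulet+figurine: length 2+5+10=17, value 28+42+22=92
- tablet+amulet+textile: length 2+5+5=12, value 28+42+20=90
- scroll+tablet+amulet: length 12+2+5=19, value 20+28+42=90
- amulet+figurine+textile: length 5+10+5=20, value 42+22+20=84
Best: 92 score.

92 score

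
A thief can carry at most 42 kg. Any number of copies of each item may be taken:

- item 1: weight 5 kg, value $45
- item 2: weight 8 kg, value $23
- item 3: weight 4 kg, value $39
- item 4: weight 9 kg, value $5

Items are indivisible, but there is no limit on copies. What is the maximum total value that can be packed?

Best value-per-unit is item 3 at 39/4; filling with it alone gives 10×39 = 390.
Optimal mix: 2×item 1 + 8×item 3 → weight 42, value 402.

$402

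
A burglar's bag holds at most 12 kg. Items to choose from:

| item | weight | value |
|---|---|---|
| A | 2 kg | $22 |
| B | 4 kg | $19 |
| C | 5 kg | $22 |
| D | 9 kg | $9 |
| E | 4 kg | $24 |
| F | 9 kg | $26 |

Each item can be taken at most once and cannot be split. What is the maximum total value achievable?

Check high-value combinations within 12 kg:
- A+C+E: weight 2+5+4=11, value 22+22+24=68
- A+B+E: weight 2+4+4=10, value 22+19+24=65
- A+B+C: weight 2+4+5=11, value 22+19+22=63
- A+F: weight 2+9=11, value 22+26=48
Best: $68.

$68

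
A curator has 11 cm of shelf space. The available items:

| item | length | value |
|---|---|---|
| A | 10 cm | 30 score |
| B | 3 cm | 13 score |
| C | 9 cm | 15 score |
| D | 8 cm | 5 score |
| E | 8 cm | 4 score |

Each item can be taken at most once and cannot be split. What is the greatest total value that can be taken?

30 score

Check high-value combinations within 11 cm:
- A: length 10, value 30
- B+D: length 3+8=11, value 13+5=18
- B+E: length 3+8=11, value 13+4=17
- C: length 9, value 15
- B: length 3, value 13
Best: 30 score.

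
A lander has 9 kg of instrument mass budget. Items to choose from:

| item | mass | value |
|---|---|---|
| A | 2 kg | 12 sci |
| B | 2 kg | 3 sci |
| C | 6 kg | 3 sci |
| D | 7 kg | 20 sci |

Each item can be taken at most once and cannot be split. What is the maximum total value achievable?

Check high-value combinations within 9 kg:
- A+D: mass 2+7=9, value 12+20=32
- B+D: mass 2+7=9, value 3+20=23
- D: mass 7, value 20
Best: 32 sci.

32 sci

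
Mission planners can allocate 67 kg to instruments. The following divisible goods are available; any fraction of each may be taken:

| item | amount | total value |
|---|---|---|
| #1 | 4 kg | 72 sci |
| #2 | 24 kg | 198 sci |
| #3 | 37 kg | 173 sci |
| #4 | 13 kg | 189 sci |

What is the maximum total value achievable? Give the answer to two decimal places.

580.57

Take in order of value per unit:
- #1 (72/4 per unit): all 4 → value 72, running total 72.00
- #4 (189/13 per unit): all 13 → value 189, running total 261.00
- #2 (198/24 per unit): all 24 → value 198, running total 459.00
- #3 (173/37 per unit): 26 of 37 → value 26×173/37 = 121.5676, running total 580.57
Total 580.57.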